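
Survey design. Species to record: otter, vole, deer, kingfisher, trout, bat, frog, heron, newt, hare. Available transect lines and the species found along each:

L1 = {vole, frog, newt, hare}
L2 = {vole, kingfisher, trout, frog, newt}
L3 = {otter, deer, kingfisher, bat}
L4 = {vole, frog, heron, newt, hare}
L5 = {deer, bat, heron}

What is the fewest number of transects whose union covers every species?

3

L2, L3, L4 together cover {otter, vole, deer, kingfisher, trout, bat, frog, heron, newt, hare} — every species.
No 2 of the 5 transects cover everything (all 10 pairs fall short), so 3 is minimum.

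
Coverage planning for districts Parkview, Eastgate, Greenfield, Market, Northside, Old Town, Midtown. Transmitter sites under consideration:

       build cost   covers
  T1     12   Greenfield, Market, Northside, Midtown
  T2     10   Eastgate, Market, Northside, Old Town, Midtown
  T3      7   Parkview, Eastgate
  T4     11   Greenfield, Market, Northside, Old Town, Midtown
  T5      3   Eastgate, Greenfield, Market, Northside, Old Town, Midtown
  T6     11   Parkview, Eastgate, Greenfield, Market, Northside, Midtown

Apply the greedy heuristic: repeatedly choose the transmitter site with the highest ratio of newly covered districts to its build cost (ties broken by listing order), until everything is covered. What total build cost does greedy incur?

Pick 1: T5 adds 6 new (Eastgate, Greenfield, Market, Northside, Old Town, Midtown) at build cost 3 (ratio 6/3).
Pick 2: T3 adds 1 new (Parkview) at build cost 7 (ratio 1/7).
Greedy total build cost: 3 + 7 = 10.

10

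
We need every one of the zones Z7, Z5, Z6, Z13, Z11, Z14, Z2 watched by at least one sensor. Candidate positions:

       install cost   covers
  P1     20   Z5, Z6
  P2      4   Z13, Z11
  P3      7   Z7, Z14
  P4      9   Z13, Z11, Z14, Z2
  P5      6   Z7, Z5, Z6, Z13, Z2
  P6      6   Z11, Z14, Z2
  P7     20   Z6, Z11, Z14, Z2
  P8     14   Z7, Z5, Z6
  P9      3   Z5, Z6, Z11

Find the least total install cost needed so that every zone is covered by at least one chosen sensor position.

12

P5, P6 cover every zone at install cost 6 + 6 = 12.
Any cover uses at least 2 sensor positions; among all covering selections none totals below 12.
Greedy by coverage-per-install cost would pick P9, P5, P6 for 15 — worse than the optimum 12.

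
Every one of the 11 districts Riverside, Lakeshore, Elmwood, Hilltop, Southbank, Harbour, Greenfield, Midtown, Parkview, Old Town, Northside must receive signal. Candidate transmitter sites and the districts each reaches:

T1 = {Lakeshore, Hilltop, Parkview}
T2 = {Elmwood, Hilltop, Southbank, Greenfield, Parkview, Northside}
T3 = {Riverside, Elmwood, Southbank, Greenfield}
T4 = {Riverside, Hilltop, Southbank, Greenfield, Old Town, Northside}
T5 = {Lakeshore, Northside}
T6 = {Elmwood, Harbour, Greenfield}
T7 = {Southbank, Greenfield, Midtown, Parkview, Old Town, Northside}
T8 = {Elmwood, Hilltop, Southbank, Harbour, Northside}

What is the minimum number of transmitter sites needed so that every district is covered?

T1, T3, T6, T7 together cover {Riverside, Lakeshore, Elmwood, Hilltop, Southbank, Harbour, Greenfield, Midtown, Parkview, Old Town, Northside} — every district.
No 3 of the 8 transmitter sites cover everything (all 56 triples fall short), so 4 is minimum.
Greedy (largest uncovered first) would take T2, T4, T1, T6, T7 — 5 transmitter sites — but 4 suffice.

4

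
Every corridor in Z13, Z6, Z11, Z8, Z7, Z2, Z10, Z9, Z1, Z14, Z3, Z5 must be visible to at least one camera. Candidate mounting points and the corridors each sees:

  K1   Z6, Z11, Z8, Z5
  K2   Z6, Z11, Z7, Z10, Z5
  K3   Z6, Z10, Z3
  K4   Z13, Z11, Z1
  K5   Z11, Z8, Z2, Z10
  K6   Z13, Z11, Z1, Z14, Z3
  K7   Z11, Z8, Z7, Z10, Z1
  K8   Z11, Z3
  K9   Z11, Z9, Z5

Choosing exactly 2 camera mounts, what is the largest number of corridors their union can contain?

Choosing K2, K6 covers {Z13, Z6, Z11, Z7, Z10, Z1, Z14, Z3, Z5} — 9 corridors.
No choice of 2 camera mounts does better; here Z8, Z2, Z9 are left uncovered.

9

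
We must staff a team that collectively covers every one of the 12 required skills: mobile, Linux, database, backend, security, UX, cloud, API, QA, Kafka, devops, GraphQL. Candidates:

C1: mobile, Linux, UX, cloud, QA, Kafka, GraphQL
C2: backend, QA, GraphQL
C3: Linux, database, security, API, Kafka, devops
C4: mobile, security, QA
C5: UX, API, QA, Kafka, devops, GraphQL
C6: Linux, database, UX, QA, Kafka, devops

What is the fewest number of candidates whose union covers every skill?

C1, C2, C3 together cover {mobile, Linux, database, backend, security, UX, cloud, API, QA, Kafka, devops, GraphQL} — every skill.
No 2 of the 6 candidates cover everything (all 15 pairs fall short), so 3 is minimum.

3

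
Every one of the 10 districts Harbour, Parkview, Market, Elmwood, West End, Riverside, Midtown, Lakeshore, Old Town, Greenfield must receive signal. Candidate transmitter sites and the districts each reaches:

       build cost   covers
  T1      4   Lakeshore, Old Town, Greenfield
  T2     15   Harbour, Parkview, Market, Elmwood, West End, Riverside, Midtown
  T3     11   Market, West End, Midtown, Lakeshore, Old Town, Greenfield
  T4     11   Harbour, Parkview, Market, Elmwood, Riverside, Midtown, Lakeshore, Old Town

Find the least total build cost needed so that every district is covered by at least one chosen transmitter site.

19

T1, T2 cover every district at build cost 4 + 15 = 19.
Any cover uses at least 2 transmitter sites; among all covering selections none totals below 19.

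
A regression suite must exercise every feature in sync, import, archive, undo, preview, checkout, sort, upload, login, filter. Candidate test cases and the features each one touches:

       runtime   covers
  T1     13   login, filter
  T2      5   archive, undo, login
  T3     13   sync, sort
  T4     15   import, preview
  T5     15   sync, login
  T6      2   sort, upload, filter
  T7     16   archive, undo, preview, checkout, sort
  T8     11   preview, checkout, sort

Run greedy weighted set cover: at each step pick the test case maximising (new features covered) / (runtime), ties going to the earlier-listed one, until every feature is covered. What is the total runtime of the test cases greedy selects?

Pick 1: T6 adds 3 new (sort, upload, filter) at runtime 2 (ratio 3/2).
Pick 2: T2 adds 3 new (archive, undo, login) at runtime 5 (ratio 3/5).
Pick 3: T8 adds 2 new (preview, checkout) at runtime 11 (ratio 2/11).
Pick 4: T3 adds 1 new (sync) at runtime 13 (ratio 1/13).
Pick 5: T4 adds 1 new (import) at runtime 15 (ratio 1/15).
Greedy total runtime: 2 + 5 + 11 + 13 + 15 = 46.

46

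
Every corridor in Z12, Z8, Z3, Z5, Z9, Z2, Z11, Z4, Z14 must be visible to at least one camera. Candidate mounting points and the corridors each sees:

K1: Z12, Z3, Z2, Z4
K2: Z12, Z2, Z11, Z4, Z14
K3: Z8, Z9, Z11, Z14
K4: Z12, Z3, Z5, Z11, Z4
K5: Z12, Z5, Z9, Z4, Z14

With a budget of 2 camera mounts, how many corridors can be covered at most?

Choosing K1, K3 covers {Z12, Z8, Z3, Z9, Z2, Z11, Z4, Z14} — 8 corridors.
No choice of 2 camera mounts does better; here Z5 is left uncovered.

8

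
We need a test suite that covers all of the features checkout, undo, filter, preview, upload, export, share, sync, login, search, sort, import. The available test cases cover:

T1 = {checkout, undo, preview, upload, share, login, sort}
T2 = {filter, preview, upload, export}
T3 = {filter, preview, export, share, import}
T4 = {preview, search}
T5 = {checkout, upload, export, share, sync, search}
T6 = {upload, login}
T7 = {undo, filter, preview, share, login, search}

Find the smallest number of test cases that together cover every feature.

3

T1, T3, T5 together cover {checkout, undo, filter, preview, upload, export, share, sync, login, search, sort, import} — every feature.
No 2 of the 7 test cases cover everything (all 21 pairs fall short), so 3 is minimum.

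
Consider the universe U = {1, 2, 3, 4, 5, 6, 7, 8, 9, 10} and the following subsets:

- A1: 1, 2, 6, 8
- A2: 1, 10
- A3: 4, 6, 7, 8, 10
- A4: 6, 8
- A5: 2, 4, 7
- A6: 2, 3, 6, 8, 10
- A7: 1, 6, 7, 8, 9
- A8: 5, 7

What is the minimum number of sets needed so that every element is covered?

A3, A6, A7, A8 together cover {1, 2, 3, 4, 5, 6, 7, 8, 9, 10} — every element.
No 3 of the 8 sets cover everything (all 56 triples fall short), so 4 is minimum.
Greedy (largest uncovered first) would take A3, A1, A6, A7, A8 — 5 sets — but 4 suffice.

4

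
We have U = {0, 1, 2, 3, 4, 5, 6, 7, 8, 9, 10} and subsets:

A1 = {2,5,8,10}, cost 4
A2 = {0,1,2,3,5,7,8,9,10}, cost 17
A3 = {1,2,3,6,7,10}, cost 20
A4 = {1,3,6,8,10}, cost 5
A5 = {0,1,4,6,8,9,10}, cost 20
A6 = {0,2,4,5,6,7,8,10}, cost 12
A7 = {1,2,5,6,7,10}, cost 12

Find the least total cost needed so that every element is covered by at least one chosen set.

29

A2, A6 cover every element at cost 17 + 12 = 29.
Any cover uses at least 2 sets; among all covering selections none totals below 29.
Greedy by coverage-per-cost would pick A1, A4, A6, A2 for 38 — worse than the optimum 29.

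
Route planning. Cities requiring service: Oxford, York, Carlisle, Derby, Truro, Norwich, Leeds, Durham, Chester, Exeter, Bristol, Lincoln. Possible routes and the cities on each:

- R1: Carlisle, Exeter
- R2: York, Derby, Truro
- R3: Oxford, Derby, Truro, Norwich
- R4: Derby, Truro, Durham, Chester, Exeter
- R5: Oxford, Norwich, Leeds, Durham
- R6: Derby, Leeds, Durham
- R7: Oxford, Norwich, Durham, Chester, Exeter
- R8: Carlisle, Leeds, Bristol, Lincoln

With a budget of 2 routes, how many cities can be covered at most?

Choosing R4, R8 covers {Carlisle, Derby, Truro, Leeds, Durham, Chester, Exeter, Bristol, Lincoln} — 9 cities.
No choice of 2 routes does better; here Oxford, York, Norwich are left uncovered.

9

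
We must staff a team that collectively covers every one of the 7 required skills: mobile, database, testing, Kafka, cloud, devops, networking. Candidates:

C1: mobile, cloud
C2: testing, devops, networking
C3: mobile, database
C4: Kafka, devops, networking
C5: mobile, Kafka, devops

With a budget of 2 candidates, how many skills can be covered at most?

5

Choosing C1, C2 covers {mobile, testing, cloud, devops, networking} — 5 skills.
No choice of 2 candidates does better; here database, Kafka are left uncovered.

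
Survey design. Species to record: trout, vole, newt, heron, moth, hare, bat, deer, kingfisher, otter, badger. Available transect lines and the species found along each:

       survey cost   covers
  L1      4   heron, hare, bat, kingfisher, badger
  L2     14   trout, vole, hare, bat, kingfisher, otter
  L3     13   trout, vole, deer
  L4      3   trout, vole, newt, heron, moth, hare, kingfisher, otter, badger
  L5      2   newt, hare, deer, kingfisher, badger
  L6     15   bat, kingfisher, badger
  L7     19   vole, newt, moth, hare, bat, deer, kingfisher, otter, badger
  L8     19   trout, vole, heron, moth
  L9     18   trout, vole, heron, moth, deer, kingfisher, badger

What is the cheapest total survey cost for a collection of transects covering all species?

9

L1, L4, L5 cover every species at survey cost 4 + 3 + 2 = 9.
Any cover uses at least 2 transects; among all covering selections none totals below 9.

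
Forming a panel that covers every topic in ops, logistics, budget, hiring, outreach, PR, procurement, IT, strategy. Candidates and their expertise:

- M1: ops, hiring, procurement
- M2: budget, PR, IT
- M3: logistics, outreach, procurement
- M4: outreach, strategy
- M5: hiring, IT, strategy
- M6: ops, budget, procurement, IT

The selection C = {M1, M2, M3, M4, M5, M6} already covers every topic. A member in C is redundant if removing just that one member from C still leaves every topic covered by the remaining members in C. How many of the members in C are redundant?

Drop M1: the rest still cover every topic — redundant.
Drop M2: PR uncovered — not redundant.
Drop M3: logistics uncovered — not redundant.
Drop M4: the rest still cover every topic — redundant.
Drop M5: the rest still cover every topic — redundant.
Drop M6: the rest still cover every topic — redundant.
4 redundant: M1, M4, M5, M6.

4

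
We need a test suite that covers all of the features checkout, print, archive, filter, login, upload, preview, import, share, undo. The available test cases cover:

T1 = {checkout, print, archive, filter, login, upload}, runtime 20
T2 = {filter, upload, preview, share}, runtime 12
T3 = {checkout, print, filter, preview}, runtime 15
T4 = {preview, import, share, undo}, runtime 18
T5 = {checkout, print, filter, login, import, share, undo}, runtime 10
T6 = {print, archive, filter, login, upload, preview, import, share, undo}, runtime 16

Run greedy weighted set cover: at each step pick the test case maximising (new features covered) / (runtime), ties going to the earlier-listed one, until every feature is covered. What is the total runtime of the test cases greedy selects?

26

Pick 1: T5 adds 7 new (checkout, print, filter, login, import, share, undo) at runtime 10 (ratio 7/10).
Pick 2: T6 adds 3 new (archive, upload, preview) at runtime 16 (ratio 3/16).
Greedy total runtime: 10 + 16 = 26.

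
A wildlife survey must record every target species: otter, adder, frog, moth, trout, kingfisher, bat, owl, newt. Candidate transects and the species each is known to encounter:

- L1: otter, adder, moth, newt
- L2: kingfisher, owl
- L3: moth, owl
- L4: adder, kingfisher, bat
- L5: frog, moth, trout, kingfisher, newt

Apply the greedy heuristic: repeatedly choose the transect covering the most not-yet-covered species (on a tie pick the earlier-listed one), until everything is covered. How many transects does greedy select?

4

Pick 1: L5 covers 5 new species (frog, moth, trout, kingfisher, newt).
Pick 2: L1 covers 2 new species (otter, adder).
Pick 3: L2 covers 1 new species (owl).
Pick 4: L4 covers 1 new species (bat).
Greedy uses 4 transects.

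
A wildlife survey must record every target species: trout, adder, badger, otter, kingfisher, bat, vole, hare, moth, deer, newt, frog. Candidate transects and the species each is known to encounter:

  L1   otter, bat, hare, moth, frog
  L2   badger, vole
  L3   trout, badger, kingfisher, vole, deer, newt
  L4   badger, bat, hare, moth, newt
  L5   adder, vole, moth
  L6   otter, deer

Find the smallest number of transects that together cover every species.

L1, L3, L5 together cover {trout, adder, badger, otter, kingfisher, bat, vole, hare, moth, deer, newt, frog} — every species.
No 2 of the 6 transects cover everything (all 15 pairs fall short), so 3 is minimum.

3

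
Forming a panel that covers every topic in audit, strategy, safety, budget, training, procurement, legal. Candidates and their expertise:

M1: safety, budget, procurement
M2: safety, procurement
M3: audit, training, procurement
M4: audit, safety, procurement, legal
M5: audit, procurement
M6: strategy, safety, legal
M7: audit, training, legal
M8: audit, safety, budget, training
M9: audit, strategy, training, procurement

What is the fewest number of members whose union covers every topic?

M1, M3, M6 together cover {audit, strategy, safety, budget, training, procurement, legal} — every topic.
No 2 of the 9 members cover everything (all 36 pairs fall short), so 3 is minimum.

3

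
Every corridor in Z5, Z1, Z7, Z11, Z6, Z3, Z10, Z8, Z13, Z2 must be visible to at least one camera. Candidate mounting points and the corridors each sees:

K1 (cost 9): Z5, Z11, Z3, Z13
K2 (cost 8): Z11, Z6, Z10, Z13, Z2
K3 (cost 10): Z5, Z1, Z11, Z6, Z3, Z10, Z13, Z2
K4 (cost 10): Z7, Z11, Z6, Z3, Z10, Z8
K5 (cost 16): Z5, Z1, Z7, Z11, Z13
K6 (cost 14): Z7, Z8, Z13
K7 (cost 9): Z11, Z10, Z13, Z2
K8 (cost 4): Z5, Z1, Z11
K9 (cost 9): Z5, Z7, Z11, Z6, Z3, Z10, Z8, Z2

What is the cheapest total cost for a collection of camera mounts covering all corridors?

K3, K9 cover every corridor at cost 10 + 9 = 19.
Any cover uses at least 2 camera mounts; among all covering selections none totals below 19.
Greedy by coverage-per-cost would pick K9, K8, K2 for 21 — worse than the optimum 19.

19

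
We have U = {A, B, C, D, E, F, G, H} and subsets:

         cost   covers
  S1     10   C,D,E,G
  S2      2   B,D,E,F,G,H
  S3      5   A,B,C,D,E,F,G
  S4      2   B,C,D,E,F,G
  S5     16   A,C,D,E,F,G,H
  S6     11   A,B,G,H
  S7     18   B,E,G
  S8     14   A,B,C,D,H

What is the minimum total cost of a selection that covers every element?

7

S2, S3 cover every element at cost 2 + 5 = 7.
Any cover uses at least 2 sets; among all covering selections none totals below 7.
Greedy by coverage-per-cost would pick S2, S4, S3 for 9 — worse than the optimum 7.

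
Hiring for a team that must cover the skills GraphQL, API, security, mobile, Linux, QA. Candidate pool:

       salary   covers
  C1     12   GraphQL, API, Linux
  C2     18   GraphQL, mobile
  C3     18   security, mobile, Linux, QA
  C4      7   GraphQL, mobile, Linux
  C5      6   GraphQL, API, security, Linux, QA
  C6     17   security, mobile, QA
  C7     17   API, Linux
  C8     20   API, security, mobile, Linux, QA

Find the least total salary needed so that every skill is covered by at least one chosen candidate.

13

C4, C5 cover every skill at salary 7 + 6 = 13.
Any cover uses at least 2 candidates; among all covering selections none totals below 13.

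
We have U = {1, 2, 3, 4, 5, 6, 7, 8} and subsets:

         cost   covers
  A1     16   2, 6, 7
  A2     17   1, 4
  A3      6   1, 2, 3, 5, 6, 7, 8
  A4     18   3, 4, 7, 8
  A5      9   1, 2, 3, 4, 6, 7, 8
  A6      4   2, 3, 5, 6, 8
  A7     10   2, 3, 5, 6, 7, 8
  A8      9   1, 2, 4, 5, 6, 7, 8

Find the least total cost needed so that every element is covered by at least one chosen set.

13

A5, A6 cover every element at cost 9 + 4 = 13.
Any cover uses at least 2 sets; among all covering selections none totals below 13.
Greedy by coverage-per-cost would pick A6, A3, A5 for 19 — worse than the optimum 13.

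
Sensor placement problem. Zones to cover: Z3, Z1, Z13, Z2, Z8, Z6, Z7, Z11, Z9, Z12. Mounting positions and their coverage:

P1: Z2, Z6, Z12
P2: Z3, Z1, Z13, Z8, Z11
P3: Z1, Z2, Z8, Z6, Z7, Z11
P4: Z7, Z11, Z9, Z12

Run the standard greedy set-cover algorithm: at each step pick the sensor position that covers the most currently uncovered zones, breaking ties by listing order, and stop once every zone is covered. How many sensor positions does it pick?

Pick 1: P3 covers 6 new zones (Z1, Z2, Z8, Z6, Z7, Z11).
Pick 2: P2 covers 2 new zones (Z3, Z13).
Pick 3: P4 covers 2 new zones (Z9, Z12).
Greedy uses 3 sensor positions.

3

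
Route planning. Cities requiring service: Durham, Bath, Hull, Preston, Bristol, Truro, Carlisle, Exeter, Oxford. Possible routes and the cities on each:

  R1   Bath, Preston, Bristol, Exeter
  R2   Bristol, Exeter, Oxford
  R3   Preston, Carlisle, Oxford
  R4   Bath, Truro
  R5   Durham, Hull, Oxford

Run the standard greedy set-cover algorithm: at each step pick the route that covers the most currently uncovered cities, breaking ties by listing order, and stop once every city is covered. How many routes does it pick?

Pick 1: R1 covers 4 new cities (Bath, Preston, Bristol, Exeter).
Pick 2: R5 covers 3 new cities (Durham, Hull, Oxford).
Pick 3: R3 covers 1 new cities (Carlisle).
Pick 4: R4 covers 1 new cities (Truro).
Greedy uses 4 routes.

4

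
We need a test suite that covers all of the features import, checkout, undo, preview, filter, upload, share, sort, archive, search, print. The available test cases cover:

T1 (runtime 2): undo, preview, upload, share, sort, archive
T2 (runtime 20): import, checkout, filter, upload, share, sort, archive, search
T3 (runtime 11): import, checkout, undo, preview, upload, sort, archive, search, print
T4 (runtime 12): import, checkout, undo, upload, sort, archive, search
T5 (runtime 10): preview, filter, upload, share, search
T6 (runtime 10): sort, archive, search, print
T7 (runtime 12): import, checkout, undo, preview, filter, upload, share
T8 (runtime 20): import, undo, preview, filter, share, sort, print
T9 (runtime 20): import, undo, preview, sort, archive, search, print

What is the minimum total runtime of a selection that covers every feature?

T3, T5 cover every feature at runtime 11 + 10 = 21.
Any cover uses at least 2 test cases; among all covering selections none totals below 21.
Greedy by coverage-per-runtime would pick T1, T3, T5 for 23 — worse than the optimum 21.

21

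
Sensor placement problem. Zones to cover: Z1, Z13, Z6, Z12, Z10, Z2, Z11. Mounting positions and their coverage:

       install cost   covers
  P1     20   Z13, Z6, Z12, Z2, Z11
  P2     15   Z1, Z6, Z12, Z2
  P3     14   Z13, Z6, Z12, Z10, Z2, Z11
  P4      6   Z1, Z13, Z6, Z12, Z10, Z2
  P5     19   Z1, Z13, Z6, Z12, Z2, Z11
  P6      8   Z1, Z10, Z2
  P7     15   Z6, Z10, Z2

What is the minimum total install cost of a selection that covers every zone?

20

P3, P4 cover every zone at install cost 14 + 6 = 20.
Any cover uses at least 2 sensor positions; among all covering selections none totals below 20.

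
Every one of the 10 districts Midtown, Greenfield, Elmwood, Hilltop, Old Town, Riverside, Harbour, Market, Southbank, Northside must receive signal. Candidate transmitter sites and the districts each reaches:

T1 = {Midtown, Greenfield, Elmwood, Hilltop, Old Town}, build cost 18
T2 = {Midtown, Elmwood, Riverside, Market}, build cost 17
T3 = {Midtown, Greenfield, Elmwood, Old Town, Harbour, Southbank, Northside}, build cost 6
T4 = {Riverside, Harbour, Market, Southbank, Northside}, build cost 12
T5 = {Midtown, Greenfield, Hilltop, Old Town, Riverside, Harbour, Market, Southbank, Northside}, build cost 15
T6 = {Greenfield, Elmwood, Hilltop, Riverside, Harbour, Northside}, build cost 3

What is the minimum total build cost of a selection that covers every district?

T5, T6 cover every district at build cost 15 + 3 = 18.
Any cover uses at least 2 transmitter sites; among all covering selections none totals below 18.
Greedy by coverage-per-build cost would pick T6, T3, T4 for 21 — worse than the optimum 18.

18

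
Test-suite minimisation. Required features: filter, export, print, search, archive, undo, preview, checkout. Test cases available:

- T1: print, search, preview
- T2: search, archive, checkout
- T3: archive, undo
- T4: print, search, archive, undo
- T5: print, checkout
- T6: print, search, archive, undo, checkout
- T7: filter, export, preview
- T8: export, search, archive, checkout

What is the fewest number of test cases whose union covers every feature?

T6, T7 together cover {filter, export, print, search, archive, undo, preview, checkout} — every feature.
No single test case contains all 8 features, so 2 is optimal.

2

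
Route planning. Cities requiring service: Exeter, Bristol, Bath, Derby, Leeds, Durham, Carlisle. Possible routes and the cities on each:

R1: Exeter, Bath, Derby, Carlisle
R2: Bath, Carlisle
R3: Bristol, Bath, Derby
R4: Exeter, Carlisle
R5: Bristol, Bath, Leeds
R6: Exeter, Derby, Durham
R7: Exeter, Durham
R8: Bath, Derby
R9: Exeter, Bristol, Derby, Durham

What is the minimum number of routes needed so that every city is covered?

R1, R5, R6 together cover {Exeter, Bristol, Bath, Derby, Leeds, Durham, Carlisle} — every city.
No 2 of the 9 routes cover everything (all 36 pairs fall short), so 3 is minimum.

3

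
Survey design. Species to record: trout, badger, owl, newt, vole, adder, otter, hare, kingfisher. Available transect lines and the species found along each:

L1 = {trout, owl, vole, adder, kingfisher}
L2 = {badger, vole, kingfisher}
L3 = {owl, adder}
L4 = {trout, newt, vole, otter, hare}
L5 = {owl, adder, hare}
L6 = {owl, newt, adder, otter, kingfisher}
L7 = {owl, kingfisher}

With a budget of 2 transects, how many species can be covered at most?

8

Choosing L1, L4 covers {trout, owl, newt, vole, adder, otter, hare, kingfisher} — 8 species.
No choice of 2 transects does better; here badger is left uncovered.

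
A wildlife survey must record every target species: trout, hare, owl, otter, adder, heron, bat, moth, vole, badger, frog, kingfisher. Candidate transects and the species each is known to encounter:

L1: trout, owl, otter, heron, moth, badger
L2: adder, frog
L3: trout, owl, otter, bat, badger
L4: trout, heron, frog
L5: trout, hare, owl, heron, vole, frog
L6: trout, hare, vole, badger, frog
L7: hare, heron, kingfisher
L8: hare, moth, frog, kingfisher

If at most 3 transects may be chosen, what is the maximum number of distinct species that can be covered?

Choosing L3, L5, L8 covers {trout, hare, owl, otter, heron, bat, moth, vole, badger, frog, kingfisher} — 11 species.
No choice of 3 transects does better; here adder is left uncovered.

11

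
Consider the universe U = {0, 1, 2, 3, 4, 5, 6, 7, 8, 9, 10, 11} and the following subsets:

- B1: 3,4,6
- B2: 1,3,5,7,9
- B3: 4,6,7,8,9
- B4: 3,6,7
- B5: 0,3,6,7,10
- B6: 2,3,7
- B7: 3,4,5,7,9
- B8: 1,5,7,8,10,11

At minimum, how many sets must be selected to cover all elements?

4

B3, B5, B6, B8 together cover {0, 1, 2, 3, 4, 5, 6, 7, 8, 9, 10, 11} — every element.
No 3 of the 8 sets cover everything (all 56 triples fall short), so 4 is minimum.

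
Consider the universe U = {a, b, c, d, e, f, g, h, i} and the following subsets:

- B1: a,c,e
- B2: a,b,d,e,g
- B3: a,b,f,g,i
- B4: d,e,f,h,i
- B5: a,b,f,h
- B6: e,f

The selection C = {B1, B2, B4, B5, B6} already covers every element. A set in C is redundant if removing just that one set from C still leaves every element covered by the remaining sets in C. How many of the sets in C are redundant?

Drop B1: c uncovered — not redundant.
Drop B2: g uncovered — not redundant.
Drop B4: i uncovered — not redundant.
Drop B5: the rest still cover every element — redundant.
Drop B6: the rest still cover every element — redundant.
2 redundant: B5, B6.

2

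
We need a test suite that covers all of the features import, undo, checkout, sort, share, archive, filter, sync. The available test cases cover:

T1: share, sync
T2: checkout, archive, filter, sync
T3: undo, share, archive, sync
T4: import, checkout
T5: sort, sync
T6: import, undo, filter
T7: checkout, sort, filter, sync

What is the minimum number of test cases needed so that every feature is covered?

T3, T4, T7 together cover {import, undo, checkout, sort, share, archive, filter, sync} — every feature.
No 2 of the 7 test cases cover everything (all 21 pairs fall short), so 3 is minimum.
Greedy (largest uncovered first) would take T2, T3, T4, T5 — 4 test cases — but 3 suffice.

3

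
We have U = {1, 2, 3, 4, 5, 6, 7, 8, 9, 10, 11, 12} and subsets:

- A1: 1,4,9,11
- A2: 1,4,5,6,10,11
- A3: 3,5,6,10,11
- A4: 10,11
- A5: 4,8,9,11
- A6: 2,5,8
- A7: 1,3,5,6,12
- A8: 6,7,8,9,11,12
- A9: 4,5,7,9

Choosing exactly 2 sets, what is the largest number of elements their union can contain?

10

Choosing A2, A8 covers {1, 4, 5, 6, 7, 8, 9, 10, 11, 12} — 10 elements.
No choice of 2 sets does better; here 2, 3 are left uncovered.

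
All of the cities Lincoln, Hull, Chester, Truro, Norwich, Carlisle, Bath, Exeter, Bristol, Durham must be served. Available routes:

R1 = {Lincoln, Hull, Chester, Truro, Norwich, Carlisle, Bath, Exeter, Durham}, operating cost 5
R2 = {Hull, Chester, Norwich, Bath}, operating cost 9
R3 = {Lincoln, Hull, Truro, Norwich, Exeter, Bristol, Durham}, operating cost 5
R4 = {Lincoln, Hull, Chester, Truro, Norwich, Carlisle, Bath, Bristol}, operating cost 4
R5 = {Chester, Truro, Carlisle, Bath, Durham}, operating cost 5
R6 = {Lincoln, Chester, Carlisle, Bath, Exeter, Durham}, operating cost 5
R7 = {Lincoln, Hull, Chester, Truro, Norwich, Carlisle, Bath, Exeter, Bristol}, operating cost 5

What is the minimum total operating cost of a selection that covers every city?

9

R1, R4 cover every city at operating cost 5 + 4 = 9.
Any cover uses at least 2 routes; among all covering selections none totals below 9.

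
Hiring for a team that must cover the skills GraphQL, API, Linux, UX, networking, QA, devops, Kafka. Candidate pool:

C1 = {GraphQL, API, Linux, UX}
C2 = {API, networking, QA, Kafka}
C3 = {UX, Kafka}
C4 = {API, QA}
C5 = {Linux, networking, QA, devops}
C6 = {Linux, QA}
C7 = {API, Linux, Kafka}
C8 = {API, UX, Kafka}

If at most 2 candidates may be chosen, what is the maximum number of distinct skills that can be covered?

Choosing C1, C2 covers {GraphQL, API, Linux, UX, networking, QA, Kafka} — 7 skills.
No choice of 2 candidates does better; here devops is left uncovered.

7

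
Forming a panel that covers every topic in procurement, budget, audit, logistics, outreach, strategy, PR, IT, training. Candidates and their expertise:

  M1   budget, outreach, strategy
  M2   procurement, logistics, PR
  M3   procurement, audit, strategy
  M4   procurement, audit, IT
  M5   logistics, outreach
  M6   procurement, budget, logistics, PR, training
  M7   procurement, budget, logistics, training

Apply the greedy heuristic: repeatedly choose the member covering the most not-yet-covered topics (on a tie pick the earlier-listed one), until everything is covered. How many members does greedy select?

3

Pick 1: M6 covers 5 new topics (procurement, budget, logistics, PR, training).
Pick 2: M1 covers 2 new topics (outreach, strategy).
Pick 3: M4 covers 2 new topics (audit, IT).
Greedy uses 3 members.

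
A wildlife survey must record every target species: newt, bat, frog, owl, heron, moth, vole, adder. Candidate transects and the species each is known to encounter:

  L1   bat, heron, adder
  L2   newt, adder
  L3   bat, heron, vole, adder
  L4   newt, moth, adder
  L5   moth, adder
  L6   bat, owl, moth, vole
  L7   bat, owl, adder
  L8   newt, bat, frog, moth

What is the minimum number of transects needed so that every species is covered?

3

L1, L6, L8 together cover {newt, bat, frog, owl, heron, moth, vole, adder} — every species.
No 2 of the 8 transects cover everything (all 28 pairs fall short), so 3 is minimum.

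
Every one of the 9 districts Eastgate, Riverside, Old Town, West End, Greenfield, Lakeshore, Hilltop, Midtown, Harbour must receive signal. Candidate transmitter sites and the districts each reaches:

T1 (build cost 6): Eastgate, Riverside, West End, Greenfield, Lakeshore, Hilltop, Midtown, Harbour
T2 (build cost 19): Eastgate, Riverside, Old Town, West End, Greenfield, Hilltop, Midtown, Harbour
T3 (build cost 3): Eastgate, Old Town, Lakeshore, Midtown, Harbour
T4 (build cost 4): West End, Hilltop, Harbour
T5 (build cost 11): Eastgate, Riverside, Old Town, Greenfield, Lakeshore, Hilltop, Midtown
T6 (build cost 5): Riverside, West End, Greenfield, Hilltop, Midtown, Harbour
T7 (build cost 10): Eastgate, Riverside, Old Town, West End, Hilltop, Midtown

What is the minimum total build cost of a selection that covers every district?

8

T3, T6 cover every district at build cost 3 + 5 = 8.
Any cover uses at least 2 transmitter sites; among all covering selections none totals below 8.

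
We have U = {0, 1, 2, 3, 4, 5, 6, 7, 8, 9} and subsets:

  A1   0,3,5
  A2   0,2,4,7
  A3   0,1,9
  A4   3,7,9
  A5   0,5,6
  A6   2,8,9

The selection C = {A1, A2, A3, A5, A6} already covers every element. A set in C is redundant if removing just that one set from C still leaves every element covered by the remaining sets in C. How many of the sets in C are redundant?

0

Drop A1: 3 uncovered — not redundant.
Drop A2: 4, 7 uncovered — not redundant.
Drop A3: 1 uncovered — not redundant.
Drop A5: 6 uncovered — not redundant.
Drop A6: 8 uncovered — not redundant.
None of the sets in C is redundant.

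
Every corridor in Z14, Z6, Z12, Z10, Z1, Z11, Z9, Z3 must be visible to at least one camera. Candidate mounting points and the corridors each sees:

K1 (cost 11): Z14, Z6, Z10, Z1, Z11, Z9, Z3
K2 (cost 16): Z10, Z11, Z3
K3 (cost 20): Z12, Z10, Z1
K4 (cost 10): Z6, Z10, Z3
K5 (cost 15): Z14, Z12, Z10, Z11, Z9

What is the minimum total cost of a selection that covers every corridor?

K1, K5 cover every corridor at cost 11 + 15 = 26.
Any cover uses at least 2 camera mounts; among all covering selections none totals below 26.

26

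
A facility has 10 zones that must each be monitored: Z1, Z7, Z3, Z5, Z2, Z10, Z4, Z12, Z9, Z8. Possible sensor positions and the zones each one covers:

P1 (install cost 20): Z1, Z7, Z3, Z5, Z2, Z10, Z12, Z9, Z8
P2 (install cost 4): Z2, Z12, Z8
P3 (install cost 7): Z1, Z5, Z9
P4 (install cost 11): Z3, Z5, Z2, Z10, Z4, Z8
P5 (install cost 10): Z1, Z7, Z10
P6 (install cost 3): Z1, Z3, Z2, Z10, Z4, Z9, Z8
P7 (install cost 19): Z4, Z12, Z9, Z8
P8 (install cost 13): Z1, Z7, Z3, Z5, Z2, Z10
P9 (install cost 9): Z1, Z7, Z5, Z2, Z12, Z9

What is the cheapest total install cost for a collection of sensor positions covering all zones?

P6, P9 cover every zone at install cost 3 + 9 = 12.
Any cover uses at least 2 sensor positions; among all covering selections none totals below 12.

12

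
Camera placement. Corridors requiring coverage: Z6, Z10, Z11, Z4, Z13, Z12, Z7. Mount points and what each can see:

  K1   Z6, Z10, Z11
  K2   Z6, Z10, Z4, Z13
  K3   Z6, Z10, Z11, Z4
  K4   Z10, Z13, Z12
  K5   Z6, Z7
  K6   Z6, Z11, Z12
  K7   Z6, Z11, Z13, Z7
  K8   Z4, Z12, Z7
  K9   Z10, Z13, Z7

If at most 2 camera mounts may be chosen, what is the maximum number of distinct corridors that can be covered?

6

Choosing K1, K8 covers {Z6, Z10, Z11, Z4, Z12, Z7} — 6 corridors.
No choice of 2 camera mounts does better; here Z13 is left uncovered.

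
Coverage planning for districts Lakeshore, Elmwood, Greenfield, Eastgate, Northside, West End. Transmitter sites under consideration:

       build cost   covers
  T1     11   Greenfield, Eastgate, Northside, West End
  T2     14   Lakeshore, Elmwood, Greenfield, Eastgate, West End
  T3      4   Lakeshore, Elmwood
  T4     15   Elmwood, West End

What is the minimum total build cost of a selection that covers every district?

T1, T3 cover every district at build cost 11 + 4 = 15.
Any cover uses at least 2 transmitter sites; among all covering selections none totals below 15.

15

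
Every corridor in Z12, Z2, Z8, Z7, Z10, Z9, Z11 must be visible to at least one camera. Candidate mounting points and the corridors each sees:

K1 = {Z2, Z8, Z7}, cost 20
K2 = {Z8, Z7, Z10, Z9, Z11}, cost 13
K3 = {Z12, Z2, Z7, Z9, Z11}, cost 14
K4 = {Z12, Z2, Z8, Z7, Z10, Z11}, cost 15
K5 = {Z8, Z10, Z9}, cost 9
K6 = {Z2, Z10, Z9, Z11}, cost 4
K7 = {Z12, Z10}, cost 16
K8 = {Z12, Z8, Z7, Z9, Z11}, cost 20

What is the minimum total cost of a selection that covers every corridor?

K4, K6 cover every corridor at cost 15 + 4 = 19.
Any cover uses at least 2 camera mounts; among all covering selections none totals below 19.

19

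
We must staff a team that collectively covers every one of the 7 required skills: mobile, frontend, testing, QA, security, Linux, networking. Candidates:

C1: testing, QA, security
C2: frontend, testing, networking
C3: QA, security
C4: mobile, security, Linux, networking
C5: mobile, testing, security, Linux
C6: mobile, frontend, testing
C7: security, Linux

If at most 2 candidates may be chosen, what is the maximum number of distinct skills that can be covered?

Choosing C1, C4 covers {mobile, testing, QA, security, Linux, networking} — 6 skills.
No choice of 2 candidates does better; here frontend is left uncovered.

6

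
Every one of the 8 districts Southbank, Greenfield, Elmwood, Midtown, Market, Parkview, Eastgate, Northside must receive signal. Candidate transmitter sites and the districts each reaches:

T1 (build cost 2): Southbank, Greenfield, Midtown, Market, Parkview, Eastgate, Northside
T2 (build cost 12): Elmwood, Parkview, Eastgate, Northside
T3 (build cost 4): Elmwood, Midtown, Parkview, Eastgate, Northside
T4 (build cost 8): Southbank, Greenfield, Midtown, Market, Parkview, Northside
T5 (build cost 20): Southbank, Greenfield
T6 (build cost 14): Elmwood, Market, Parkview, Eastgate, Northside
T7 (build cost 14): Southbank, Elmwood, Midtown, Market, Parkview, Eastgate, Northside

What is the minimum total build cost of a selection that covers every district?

T1, T3 cover every district at build cost 2 + 4 = 6.
Any cover uses at least 2 transmitter sites; among all covering selections none totals below 6.

6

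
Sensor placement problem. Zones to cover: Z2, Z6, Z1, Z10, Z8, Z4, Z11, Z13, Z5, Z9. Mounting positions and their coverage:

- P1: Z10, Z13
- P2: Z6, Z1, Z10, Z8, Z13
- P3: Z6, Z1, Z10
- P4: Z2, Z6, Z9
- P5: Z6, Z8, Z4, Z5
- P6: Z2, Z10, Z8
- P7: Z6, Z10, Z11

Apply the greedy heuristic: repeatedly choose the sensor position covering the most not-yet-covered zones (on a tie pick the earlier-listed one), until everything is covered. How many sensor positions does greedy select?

4

Pick 1: P2 covers 5 new zones (Z6, Z1, Z10, Z8, Z13).
Pick 2: P4 covers 2 new zones (Z2, Z9).
Pick 3: P5 covers 2 new zones (Z4, Z5).
Pick 4: P7 covers 1 new zones (Z11).
Greedy uses 4 sensor positions.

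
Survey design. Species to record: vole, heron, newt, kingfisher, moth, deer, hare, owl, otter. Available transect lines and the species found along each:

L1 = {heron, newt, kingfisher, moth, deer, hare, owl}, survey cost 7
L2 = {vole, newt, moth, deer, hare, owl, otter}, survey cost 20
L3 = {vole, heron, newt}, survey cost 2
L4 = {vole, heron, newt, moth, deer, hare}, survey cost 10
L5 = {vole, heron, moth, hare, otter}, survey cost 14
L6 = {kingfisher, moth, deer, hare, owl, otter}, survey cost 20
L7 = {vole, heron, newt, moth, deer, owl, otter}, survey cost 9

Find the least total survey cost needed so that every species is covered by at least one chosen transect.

L1, L7 cover every species at survey cost 7 + 9 = 16.
Any cover uses at least 2 transects; among all covering selections none totals below 16.

16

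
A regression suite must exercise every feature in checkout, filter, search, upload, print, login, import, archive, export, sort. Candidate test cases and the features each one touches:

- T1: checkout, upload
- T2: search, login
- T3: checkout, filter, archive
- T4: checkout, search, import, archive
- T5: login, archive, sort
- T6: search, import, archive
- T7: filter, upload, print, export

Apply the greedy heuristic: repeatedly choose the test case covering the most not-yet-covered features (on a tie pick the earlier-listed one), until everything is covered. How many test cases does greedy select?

3

Pick 1: T4 covers 4 new features (checkout, search, import, archive).
Pick 2: T7 covers 4 new features (filter, upload, print, export).
Pick 3: T5 covers 2 new features (login, sort).
Greedy uses 3 test cases.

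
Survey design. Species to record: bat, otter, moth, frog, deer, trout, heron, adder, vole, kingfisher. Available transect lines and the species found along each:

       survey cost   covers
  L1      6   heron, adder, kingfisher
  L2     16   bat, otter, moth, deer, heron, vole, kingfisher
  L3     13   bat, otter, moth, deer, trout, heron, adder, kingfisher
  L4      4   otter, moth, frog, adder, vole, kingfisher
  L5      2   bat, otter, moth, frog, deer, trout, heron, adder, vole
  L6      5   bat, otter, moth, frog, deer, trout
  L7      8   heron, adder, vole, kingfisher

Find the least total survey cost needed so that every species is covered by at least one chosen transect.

6

L4, L5 cover every species at survey cost 4 + 2 = 6.
Any cover uses at least 2 transects; among all covering selections none totals below 6.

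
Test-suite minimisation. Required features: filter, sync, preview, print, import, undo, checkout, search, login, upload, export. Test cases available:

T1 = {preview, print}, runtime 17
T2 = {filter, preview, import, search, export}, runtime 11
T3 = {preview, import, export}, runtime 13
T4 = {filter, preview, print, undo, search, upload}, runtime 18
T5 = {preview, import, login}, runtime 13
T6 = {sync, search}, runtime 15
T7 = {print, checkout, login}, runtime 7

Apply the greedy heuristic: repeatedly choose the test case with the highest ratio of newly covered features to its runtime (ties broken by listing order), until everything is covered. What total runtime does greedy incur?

51

Pick 1: T2 adds 5 new (filter, preview, import, search, export) at runtime 11 (ratio 5/11).
Pick 2: T7 adds 3 new (print, checkout, login) at runtime 7 (ratio 3/7).
Pick 3: T4 adds 2 new (undo, upload) at runtime 18 (ratio 2/18).
Pick 4: T6 adds 1 new (sync) at runtime 15 (ratio 1/15).
Greedy total runtime: 11 + 7 + 18 + 15 = 51.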